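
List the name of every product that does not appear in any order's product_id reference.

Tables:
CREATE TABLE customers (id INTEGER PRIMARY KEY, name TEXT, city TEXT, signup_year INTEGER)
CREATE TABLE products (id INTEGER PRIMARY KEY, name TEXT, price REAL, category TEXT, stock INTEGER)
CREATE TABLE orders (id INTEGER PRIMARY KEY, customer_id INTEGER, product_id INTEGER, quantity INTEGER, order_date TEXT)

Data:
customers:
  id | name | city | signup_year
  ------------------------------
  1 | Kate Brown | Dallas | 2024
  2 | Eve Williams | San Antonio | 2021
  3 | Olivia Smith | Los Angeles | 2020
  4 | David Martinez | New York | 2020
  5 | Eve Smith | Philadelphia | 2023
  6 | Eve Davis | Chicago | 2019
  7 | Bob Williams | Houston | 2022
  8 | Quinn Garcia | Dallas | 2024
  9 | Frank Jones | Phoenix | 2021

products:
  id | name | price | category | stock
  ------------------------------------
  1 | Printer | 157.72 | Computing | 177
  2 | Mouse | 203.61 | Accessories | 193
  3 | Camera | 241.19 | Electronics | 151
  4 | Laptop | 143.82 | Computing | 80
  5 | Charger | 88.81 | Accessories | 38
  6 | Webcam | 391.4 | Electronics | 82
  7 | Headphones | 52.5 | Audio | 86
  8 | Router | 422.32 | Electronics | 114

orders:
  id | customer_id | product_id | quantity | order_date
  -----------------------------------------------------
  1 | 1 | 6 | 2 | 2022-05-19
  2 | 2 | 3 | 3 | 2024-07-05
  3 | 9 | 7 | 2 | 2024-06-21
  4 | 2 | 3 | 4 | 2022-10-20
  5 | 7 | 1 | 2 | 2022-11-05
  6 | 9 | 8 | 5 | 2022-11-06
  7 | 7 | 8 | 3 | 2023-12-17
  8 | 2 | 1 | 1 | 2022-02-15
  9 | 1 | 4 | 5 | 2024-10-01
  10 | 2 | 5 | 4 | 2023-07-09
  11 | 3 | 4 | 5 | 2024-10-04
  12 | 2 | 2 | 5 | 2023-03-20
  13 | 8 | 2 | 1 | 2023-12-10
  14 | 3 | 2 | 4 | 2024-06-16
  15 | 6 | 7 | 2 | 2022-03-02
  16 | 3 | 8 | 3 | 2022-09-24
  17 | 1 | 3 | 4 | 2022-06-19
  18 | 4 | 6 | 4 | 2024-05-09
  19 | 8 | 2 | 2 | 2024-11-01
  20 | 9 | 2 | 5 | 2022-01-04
SELECT p.name FROM products p LEFT JOIN orders c ON c.product_id = p.id WHERE c.id IS NULL

Execution result:
(no rows)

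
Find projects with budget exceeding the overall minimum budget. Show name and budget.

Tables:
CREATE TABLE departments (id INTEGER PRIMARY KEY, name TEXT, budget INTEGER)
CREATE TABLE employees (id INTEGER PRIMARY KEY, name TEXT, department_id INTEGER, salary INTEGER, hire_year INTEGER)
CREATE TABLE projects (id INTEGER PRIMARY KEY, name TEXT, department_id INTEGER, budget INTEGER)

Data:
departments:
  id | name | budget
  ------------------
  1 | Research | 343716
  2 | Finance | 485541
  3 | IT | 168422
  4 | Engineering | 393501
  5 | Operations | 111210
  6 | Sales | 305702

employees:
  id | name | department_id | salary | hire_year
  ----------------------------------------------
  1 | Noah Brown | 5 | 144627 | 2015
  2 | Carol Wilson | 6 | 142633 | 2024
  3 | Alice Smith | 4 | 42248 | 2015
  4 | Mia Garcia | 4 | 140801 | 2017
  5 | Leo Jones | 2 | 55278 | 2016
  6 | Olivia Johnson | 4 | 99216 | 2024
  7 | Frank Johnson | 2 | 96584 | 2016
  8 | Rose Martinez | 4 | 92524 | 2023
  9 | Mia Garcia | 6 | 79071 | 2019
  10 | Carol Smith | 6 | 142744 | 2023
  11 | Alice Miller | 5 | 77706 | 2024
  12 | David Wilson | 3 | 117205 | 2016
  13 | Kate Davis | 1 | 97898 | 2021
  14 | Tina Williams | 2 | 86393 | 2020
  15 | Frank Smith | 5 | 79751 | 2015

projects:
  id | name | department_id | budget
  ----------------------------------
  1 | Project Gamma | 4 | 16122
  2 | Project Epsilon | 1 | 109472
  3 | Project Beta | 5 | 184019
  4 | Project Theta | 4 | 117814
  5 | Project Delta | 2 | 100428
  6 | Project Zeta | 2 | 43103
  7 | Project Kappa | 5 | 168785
SELECT name, budget FROM projects WHERE budget > (SELECT MIN(budget) FROM projects)

Execution result:
name | budget
Project Epsilon | 109472
Project Beta | 184019
Project Theta | 117814
Project Delta | 100428
Project Zeta | 43103
Project Kappa | 168785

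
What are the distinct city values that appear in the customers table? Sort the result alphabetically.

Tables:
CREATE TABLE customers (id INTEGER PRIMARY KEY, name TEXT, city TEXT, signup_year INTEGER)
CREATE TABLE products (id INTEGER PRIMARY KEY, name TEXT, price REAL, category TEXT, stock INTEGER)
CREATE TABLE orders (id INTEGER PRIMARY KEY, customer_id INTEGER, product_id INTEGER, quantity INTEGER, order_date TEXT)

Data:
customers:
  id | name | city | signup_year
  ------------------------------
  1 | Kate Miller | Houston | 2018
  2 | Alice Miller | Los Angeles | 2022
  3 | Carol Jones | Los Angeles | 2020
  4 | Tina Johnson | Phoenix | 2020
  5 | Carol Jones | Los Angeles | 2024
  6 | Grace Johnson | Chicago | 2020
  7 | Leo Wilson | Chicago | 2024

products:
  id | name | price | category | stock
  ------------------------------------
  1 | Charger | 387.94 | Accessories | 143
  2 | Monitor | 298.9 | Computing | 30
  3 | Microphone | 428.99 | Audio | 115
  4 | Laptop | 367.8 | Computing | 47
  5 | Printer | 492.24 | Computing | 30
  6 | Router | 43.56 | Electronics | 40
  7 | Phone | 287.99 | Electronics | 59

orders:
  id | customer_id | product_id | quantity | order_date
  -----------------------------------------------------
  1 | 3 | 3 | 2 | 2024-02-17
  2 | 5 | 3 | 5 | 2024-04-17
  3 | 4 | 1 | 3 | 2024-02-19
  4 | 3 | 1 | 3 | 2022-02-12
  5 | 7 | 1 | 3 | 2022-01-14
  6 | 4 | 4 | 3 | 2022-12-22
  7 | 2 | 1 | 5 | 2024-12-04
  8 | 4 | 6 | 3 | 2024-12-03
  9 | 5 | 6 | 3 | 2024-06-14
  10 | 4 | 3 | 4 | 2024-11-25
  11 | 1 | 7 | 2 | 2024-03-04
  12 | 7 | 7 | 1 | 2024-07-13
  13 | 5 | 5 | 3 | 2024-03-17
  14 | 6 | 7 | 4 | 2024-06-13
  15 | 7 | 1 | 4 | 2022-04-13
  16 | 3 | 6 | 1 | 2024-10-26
SELECT DISTINCT city FROM customers ORDER BY city

Execution result:
city
Chicago
Houston
Los Angeles
Phoenix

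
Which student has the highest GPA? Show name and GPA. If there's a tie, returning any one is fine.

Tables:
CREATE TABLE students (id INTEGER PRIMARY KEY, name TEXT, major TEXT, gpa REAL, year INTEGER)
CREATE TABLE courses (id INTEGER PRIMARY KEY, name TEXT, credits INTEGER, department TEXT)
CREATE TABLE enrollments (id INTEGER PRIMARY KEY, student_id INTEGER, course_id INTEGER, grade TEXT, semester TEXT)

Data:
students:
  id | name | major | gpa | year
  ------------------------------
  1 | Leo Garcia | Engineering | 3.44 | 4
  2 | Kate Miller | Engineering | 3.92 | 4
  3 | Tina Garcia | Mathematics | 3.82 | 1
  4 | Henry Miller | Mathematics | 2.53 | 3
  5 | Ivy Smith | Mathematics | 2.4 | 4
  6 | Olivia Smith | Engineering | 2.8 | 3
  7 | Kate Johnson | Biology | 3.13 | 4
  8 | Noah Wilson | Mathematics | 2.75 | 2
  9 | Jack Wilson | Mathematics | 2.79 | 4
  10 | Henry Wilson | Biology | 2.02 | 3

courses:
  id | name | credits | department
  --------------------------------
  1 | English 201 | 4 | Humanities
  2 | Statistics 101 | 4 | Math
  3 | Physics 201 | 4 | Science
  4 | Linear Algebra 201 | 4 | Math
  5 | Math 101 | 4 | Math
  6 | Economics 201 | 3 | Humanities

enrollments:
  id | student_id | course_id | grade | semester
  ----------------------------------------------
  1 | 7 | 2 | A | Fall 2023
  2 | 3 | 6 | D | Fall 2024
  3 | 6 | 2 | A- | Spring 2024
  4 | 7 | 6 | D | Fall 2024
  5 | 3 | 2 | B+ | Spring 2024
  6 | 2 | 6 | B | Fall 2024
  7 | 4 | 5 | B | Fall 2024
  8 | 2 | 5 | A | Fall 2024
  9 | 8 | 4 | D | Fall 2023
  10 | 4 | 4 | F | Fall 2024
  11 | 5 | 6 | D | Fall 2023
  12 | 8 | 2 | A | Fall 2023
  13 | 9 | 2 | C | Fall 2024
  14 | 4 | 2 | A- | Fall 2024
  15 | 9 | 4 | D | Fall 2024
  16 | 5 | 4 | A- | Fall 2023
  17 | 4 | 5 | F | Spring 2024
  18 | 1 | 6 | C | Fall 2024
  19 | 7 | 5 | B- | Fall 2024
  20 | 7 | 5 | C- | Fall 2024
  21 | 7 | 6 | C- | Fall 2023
SELECT name, gpa FROM students ORDER BY gpa DESC LIMIT 1

Execution result:
name | gpa
Kate Miller | 3.92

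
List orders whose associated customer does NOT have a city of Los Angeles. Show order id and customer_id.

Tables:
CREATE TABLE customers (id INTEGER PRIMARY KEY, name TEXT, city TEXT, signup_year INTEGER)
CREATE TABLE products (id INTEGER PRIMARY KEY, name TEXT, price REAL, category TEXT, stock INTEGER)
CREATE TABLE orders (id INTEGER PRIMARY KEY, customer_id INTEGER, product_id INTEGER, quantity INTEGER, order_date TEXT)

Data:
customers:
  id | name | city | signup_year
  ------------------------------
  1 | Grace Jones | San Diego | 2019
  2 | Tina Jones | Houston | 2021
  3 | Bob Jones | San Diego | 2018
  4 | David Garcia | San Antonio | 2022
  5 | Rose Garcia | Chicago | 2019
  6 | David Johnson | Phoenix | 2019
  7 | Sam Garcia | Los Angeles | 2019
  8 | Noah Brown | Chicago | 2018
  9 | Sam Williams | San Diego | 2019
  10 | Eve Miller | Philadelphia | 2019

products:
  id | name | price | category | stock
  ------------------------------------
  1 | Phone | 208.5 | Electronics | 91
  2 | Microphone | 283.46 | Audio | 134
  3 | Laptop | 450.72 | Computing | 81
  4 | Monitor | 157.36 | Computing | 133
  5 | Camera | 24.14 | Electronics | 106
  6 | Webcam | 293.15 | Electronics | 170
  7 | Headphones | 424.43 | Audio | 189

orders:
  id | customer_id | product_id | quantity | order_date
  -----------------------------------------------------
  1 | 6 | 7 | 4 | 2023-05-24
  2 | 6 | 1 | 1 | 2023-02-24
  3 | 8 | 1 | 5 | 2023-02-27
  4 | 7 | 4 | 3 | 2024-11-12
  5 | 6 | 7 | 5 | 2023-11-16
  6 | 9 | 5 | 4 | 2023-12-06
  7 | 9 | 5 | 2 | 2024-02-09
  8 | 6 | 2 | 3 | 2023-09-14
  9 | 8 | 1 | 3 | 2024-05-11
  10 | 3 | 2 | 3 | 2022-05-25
SELECT id, customer_id FROM orders WHERE customer_id NOT IN (SELECT id FROM customers WHERE city = 'Los Angeles')

Execution result:
id | customer_id
1 | 6
2 | 6
3 | 8
5 | 6
6 | 9
7 | 9
8 | 6
9 | 8
10 | 3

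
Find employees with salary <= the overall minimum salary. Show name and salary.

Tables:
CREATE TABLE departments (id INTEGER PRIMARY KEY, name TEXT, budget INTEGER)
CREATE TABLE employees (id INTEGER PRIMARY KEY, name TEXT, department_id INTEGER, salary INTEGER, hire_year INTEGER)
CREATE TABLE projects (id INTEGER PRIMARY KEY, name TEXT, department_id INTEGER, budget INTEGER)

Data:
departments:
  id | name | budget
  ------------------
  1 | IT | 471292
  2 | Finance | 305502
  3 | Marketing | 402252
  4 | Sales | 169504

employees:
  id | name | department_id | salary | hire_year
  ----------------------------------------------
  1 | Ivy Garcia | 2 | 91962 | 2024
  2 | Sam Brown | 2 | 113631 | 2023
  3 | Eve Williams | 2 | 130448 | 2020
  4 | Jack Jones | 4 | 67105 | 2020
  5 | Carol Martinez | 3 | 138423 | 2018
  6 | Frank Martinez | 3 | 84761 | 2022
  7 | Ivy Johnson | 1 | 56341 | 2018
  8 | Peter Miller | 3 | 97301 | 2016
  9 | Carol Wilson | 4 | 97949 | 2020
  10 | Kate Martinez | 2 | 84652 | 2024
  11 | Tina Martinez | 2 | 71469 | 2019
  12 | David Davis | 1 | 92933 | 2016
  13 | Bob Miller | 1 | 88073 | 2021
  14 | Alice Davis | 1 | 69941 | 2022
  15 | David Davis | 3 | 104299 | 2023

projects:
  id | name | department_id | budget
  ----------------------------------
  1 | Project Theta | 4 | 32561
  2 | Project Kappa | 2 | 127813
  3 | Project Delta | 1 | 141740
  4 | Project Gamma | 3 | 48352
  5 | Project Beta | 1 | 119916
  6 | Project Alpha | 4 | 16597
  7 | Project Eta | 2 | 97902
SELECT name, salary FROM employees WHERE salary <= (SELECT MIN(salary) FROM employees)

Execution result:
name | salary
Ivy Johnson | 56341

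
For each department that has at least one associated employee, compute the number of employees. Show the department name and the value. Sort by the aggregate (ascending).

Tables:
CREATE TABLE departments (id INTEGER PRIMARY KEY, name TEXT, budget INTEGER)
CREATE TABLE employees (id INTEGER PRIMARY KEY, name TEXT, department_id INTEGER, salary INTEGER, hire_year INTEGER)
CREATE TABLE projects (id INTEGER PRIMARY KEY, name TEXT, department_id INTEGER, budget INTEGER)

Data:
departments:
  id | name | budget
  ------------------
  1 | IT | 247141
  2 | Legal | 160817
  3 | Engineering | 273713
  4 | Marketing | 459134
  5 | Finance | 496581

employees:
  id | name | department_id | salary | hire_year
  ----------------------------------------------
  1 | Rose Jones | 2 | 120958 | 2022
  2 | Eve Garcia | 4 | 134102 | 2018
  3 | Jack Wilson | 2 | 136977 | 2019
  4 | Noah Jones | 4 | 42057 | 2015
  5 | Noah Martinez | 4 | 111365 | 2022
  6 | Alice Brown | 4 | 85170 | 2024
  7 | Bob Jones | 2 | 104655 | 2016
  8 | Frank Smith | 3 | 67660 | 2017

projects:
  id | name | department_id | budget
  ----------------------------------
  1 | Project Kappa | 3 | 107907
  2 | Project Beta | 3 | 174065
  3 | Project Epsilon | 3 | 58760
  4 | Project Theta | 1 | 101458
SELECT p.name, COUNT(*) AS n FROM employees c JOIN departments p ON c.department_id = p.id GROUP BY p.id, p.name ORDER BY n ASC

Execution result:
name | n
Engineering | 1
Legal | 3
Marketing | 4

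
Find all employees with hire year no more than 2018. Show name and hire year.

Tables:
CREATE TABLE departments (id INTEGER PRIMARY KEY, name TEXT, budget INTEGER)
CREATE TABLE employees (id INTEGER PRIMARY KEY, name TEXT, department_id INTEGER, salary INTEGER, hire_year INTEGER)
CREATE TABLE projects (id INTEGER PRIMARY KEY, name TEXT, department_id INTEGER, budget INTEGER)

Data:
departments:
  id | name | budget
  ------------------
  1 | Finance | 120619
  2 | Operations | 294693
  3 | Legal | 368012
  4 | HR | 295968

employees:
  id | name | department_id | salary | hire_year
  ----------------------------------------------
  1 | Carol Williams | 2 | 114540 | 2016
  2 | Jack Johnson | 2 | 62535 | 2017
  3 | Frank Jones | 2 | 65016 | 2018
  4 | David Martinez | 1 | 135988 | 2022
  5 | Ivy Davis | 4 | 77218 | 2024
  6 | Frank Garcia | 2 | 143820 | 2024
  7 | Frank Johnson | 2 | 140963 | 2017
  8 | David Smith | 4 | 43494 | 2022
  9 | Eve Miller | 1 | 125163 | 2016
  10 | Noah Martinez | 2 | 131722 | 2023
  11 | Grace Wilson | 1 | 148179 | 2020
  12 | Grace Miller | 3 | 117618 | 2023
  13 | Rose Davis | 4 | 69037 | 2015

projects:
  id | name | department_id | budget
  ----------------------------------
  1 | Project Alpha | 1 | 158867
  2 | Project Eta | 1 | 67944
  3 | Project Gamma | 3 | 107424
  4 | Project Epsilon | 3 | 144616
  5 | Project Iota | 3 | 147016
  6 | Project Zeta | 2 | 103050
SELECT name, hire_year FROM employees WHERE hire_year <= 2018

Execution result:
name | hire_year
Carol Williams | 2016
Jack Johnson | 2017
Frank Jones | 2018
Frank Johnson | 2017
Eve Miller | 2016
Rose Davis | 2015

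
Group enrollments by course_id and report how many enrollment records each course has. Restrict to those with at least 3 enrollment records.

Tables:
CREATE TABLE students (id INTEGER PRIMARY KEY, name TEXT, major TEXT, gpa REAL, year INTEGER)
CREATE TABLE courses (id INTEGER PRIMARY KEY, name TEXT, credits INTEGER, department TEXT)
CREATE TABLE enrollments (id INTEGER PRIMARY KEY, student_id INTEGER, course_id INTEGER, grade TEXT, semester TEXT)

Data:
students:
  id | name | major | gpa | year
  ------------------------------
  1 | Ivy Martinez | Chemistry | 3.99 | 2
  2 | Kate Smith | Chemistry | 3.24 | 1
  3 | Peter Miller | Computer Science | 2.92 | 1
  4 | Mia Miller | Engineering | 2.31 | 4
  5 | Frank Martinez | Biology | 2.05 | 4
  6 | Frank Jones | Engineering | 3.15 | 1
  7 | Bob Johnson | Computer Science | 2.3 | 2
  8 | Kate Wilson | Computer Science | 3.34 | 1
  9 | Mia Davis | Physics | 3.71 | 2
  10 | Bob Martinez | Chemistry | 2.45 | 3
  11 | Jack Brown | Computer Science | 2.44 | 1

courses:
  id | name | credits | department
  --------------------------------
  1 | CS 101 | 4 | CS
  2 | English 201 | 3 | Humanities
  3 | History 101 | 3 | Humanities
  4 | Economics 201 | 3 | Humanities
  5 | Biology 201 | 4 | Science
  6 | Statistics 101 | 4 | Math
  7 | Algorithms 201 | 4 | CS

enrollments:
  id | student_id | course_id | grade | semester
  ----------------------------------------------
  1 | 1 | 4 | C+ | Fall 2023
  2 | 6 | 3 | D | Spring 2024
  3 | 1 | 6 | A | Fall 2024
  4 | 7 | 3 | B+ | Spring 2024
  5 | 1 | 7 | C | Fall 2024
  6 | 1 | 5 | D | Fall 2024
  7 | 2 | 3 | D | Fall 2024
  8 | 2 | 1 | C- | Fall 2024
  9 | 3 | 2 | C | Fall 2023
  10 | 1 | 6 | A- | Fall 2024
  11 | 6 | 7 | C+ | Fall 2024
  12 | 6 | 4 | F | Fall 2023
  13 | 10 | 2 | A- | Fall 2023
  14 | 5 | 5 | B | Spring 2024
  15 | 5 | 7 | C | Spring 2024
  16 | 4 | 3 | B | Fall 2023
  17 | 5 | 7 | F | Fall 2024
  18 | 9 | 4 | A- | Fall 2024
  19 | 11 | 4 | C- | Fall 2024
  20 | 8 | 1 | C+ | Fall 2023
SELECT course_id, COUNT(*) AS enrollment_count FROM enrollments GROUP BY course_id HAVING COUNT(*) >= 3

Execution result:
course_id | enrollment_count
3 | 4
4 | 4
7 | 4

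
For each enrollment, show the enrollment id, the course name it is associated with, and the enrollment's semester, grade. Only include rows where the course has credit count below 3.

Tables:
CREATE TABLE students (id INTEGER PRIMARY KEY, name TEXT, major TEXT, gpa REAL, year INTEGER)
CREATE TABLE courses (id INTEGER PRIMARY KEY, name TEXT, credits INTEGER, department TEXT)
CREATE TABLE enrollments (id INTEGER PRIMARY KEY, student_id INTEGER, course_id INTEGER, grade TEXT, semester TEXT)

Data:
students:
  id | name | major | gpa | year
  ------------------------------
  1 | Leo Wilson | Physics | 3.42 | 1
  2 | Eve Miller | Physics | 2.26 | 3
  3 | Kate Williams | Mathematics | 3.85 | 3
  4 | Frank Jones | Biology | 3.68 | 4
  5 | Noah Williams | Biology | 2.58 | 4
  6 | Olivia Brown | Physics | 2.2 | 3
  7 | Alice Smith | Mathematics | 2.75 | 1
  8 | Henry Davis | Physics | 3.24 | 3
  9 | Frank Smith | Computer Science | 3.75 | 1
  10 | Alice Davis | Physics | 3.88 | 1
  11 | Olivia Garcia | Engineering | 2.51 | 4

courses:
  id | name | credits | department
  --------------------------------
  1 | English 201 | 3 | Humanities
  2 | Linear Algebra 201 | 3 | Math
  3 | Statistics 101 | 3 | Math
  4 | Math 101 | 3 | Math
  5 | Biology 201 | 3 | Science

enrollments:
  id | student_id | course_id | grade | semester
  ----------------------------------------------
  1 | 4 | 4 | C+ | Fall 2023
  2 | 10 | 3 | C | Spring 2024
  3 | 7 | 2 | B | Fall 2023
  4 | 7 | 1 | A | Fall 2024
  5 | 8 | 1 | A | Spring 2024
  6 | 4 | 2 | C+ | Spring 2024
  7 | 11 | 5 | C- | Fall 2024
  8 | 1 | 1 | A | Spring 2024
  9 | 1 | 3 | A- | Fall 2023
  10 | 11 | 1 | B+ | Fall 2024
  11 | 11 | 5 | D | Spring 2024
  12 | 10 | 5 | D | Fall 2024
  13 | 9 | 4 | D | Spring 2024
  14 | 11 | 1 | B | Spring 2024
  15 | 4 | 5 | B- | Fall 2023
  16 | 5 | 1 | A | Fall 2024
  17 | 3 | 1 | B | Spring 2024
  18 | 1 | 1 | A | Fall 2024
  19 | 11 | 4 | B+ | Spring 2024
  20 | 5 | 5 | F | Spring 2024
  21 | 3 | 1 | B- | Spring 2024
SELECT c.id, p.name AS course, c.semester, c.grade FROM enrollments c JOIN courses p ON c.course_id = p.id WHERE p.credits < 3

Execution result:
(no rows)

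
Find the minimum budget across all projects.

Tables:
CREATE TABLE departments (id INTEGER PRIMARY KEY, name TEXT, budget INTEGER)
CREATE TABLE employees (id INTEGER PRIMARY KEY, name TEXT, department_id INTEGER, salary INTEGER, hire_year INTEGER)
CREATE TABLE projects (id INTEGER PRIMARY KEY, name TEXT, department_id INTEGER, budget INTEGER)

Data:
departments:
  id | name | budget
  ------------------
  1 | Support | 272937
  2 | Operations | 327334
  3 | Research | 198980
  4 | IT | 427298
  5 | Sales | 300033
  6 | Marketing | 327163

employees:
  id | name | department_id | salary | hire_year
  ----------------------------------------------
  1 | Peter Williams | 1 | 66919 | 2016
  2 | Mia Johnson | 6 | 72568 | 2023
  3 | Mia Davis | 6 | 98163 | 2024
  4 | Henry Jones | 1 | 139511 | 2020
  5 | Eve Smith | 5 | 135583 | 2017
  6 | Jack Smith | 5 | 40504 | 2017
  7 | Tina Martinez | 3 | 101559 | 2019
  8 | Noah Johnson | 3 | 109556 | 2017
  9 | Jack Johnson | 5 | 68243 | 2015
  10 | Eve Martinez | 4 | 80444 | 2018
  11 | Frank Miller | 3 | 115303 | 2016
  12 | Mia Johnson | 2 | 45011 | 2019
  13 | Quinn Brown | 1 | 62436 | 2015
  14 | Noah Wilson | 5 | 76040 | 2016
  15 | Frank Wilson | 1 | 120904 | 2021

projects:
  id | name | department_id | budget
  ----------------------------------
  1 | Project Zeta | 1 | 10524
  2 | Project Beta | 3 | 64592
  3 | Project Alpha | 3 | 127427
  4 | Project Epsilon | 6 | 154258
SELECT MIN(budget) FROM projects

Execution result:
10524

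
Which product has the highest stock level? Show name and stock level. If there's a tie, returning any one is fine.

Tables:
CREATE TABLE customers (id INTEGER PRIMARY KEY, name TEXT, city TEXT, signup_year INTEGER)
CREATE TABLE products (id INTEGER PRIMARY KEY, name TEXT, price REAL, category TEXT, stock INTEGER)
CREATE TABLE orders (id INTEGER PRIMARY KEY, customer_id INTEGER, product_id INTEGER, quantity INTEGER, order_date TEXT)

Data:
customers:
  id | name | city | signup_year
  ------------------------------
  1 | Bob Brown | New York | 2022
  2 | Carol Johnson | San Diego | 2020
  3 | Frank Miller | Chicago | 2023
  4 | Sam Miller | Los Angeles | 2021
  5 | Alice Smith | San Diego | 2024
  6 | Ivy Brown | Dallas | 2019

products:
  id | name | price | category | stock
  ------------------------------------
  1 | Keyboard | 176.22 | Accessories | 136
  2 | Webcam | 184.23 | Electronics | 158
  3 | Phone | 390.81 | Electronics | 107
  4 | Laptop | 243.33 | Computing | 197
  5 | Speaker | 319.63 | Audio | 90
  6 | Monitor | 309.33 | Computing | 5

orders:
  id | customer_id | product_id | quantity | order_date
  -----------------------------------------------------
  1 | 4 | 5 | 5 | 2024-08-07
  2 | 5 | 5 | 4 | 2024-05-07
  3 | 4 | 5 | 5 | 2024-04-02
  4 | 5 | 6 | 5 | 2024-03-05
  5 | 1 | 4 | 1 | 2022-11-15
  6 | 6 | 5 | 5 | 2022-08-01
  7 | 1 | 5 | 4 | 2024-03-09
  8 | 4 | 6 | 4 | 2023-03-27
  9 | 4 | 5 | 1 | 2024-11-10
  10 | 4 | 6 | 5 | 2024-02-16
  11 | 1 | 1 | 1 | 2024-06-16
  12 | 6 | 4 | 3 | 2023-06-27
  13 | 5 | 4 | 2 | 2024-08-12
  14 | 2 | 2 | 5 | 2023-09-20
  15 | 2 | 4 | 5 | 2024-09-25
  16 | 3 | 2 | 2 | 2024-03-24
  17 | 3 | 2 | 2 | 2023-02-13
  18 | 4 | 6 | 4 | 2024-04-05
SELECT name, stock FROM products ORDER BY stock DESC LIMIT 1

Execution result:
name | stock
Laptop | 197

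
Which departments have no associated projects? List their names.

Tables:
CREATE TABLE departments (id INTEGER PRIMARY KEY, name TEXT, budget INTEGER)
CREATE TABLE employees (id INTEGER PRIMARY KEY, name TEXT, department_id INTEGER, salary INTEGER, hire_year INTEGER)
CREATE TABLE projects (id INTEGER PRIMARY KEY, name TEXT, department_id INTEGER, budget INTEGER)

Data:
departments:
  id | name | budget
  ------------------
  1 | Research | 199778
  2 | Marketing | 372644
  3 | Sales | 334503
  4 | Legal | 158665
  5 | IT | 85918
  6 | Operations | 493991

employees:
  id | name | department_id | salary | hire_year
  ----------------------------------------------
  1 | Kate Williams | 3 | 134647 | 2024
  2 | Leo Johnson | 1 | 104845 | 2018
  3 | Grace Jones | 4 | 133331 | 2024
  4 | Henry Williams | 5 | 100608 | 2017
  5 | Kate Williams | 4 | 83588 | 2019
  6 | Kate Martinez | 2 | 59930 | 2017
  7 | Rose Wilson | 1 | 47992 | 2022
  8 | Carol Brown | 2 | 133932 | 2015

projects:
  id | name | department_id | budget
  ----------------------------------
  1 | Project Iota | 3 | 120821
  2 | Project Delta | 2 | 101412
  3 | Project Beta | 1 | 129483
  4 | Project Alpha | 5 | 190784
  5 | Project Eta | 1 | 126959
SELECT p.name FROM departments p LEFT JOIN projects c ON c.department_id = p.id WHERE c.id IS NULL

Execution result:
name
Legal
Operations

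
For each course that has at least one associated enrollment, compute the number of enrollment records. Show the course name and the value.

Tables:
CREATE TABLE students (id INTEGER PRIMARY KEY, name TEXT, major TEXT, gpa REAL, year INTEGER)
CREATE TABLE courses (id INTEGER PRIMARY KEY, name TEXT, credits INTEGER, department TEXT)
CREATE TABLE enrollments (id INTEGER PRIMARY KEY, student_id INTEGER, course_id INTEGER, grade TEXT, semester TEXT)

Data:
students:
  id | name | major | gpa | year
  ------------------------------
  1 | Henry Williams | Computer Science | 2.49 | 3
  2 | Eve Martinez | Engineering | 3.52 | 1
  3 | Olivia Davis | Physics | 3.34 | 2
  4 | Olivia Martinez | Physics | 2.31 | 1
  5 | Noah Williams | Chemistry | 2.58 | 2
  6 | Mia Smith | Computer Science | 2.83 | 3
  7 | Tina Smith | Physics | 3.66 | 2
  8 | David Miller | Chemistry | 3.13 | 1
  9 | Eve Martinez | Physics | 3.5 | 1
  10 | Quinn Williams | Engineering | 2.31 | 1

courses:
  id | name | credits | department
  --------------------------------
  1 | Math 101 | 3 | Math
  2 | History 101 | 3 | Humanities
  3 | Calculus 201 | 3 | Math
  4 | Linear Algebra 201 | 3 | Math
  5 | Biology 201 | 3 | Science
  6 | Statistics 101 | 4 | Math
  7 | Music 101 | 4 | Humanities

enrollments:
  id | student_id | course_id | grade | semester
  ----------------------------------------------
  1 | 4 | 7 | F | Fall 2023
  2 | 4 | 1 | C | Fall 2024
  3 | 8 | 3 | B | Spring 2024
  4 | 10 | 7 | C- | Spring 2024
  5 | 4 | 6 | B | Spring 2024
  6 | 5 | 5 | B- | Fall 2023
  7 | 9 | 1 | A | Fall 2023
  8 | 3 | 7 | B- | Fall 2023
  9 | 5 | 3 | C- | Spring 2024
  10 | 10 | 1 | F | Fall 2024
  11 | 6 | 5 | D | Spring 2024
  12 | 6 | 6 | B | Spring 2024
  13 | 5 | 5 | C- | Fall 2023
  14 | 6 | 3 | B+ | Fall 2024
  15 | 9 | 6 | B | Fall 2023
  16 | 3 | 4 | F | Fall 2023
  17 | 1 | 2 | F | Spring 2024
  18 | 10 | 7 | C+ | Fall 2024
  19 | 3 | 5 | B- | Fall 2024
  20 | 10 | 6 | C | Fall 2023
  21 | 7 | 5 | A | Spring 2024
SELECT p.name, COUNT(*) AS n FROM enrollments c JOIN courses p ON c.course_id = p.id GROUP BY p.id, p.name

Execution result:
name | n
Math 101 | 3
History 101 | 1
Calculus 201 | 3
Linear Algebra 201 | 1
Biology 201 | 5
Statistics 101 | 4
Music 101 | 4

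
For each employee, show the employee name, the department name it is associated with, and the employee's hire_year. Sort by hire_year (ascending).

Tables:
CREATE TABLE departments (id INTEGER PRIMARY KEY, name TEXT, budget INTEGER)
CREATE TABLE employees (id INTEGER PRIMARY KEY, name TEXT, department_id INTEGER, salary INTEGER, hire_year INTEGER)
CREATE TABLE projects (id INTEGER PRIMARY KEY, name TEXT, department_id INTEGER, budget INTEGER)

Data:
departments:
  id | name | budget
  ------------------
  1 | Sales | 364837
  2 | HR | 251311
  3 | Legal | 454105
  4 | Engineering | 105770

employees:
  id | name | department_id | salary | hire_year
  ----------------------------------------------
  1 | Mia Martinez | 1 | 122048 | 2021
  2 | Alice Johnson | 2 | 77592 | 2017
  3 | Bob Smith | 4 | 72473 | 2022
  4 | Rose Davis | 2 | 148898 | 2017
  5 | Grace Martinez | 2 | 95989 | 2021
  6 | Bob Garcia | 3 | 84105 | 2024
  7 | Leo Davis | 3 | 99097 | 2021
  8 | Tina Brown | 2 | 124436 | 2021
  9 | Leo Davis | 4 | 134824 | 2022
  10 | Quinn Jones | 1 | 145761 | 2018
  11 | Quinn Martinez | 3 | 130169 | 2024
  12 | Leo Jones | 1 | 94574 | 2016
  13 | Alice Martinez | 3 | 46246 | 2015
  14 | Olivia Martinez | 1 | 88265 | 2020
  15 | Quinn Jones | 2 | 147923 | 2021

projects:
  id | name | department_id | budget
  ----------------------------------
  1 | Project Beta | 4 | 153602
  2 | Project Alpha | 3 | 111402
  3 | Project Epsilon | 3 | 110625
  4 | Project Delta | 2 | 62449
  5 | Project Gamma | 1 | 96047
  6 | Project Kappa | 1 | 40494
SELECT c.name, p.name AS department, c.hire_year FROM employees c JOIN departments p ON c.department_id = p.id ORDER BY c.hire_year ASC

Execution result:
name | department | hire_year
Alice Martinez | Legal | 2015
Leo Jones | Sales | 2016
Alice Johnson | HR | 2017
Rose Davis | HR | 2017
Quinn Jones | Sales | 2018
Olivia Martinez | Sales | 2020
Mia Martinez | Sales | 2021
Grace Martinez | HR | 2021
Leo Davis | Legal | 2021
Tina Brown | HR | 2021
Quinn Jones | HR | 2021
Bob Smith | Engineering | 2022
Leo Davis | Engineering | 2022
Bob Garcia | Legal | 2024
Quinn Martinez | Legal | 2024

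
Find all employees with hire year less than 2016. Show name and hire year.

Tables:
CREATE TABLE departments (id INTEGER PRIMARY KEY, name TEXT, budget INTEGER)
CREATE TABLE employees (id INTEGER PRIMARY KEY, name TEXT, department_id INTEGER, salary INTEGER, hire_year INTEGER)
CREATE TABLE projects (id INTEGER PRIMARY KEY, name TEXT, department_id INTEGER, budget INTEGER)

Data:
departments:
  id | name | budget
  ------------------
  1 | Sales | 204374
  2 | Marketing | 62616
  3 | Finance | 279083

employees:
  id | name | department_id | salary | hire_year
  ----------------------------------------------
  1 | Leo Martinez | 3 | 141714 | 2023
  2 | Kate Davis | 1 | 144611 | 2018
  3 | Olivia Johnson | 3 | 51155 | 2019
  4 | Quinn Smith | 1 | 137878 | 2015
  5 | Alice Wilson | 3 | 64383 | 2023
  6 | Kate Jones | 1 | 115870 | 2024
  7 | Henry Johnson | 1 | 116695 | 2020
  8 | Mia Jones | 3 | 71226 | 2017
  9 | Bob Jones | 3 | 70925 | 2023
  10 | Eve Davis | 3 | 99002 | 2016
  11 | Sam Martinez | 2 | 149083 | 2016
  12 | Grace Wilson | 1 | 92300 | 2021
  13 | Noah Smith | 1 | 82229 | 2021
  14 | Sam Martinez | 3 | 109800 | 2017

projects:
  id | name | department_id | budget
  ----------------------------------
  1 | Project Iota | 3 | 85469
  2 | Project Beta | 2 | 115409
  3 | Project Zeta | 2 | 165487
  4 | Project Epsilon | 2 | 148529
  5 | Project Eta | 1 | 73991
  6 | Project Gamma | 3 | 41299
SELECT name, hire_year FROM employees WHERE hire_year < 2016

Execution result:
name | hire_year
Quinn Smith | 2015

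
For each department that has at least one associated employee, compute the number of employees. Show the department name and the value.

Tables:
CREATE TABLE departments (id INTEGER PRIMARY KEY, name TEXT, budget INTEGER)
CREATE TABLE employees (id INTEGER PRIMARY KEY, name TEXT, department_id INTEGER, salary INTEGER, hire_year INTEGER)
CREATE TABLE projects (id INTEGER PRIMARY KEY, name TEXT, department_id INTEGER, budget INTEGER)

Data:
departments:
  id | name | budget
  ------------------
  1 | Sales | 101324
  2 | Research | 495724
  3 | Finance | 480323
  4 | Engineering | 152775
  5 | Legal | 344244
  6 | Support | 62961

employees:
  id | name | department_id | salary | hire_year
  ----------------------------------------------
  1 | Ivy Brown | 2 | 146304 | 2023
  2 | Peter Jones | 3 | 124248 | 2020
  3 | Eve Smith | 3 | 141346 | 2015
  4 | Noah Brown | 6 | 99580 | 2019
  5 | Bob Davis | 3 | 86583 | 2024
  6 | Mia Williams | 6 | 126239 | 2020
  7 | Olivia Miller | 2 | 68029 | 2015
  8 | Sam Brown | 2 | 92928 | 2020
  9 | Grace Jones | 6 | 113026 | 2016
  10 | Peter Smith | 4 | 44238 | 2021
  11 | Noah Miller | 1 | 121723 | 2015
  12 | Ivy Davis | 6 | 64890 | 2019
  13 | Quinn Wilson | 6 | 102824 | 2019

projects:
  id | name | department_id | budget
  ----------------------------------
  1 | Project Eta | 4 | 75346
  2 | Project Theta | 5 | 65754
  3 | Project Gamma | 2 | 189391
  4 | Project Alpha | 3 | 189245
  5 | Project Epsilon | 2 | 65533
SELECT p.name, COUNT(*) AS n FROM employees c JOIN departments p ON c.department_id = p.id GROUP BY p.id, p.name

Execution result:
name | n
Sales | 1
Research | 3
Finance | 3
Engineering | 1
Support | 5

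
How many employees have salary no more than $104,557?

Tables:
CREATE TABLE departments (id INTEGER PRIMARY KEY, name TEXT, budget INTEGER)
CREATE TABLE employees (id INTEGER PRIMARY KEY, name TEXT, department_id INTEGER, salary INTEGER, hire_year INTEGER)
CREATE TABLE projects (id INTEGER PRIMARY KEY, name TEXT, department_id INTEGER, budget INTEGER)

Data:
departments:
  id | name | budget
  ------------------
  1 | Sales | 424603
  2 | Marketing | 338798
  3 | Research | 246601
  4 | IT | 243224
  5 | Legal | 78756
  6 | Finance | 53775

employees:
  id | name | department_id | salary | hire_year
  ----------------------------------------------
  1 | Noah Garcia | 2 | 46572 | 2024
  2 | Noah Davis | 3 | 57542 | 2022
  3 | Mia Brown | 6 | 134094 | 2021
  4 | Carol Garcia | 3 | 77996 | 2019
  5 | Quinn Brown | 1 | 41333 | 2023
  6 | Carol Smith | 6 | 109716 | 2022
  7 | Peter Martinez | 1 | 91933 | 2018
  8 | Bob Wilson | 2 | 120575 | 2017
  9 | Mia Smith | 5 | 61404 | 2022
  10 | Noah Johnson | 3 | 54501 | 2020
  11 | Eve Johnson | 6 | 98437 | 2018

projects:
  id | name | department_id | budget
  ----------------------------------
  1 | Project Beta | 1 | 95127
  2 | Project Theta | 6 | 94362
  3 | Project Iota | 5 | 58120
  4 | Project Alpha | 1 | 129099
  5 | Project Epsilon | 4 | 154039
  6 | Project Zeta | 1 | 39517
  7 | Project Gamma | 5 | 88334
SELECT COUNT(*) FROM employees WHERE salary <= 104557

Execution result:
8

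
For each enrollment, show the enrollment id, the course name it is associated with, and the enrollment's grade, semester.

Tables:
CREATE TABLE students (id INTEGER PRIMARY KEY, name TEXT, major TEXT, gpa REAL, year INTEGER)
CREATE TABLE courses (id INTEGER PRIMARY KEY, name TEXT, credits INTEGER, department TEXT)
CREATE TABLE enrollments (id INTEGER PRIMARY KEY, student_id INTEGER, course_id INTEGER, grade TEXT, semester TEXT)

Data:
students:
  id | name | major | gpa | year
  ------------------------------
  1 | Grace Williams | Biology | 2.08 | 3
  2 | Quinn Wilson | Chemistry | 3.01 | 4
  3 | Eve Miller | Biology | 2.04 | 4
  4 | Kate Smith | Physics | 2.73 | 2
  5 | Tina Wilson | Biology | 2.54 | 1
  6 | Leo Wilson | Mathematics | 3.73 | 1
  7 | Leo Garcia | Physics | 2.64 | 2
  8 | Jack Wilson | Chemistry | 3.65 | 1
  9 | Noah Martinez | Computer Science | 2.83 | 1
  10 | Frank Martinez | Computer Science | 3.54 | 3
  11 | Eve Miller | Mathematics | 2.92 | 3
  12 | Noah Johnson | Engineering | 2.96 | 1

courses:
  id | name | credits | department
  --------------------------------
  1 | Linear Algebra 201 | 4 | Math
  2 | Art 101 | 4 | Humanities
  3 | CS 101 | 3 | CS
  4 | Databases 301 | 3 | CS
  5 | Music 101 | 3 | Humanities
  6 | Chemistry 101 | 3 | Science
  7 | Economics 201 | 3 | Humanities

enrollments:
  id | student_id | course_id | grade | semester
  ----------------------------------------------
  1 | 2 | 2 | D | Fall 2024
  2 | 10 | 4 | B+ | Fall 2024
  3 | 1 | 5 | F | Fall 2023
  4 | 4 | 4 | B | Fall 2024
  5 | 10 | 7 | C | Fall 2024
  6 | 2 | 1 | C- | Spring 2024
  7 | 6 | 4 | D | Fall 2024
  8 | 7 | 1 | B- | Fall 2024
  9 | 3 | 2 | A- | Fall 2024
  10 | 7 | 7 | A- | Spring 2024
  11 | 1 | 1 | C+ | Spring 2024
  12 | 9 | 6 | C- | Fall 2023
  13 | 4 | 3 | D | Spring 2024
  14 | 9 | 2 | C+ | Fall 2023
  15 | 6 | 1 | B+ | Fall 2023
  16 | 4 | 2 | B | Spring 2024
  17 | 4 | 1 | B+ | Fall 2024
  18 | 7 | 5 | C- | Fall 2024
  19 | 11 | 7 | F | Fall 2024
SELECT c.id, p.name AS course, c.grade, c.semester FROM enrollments c JOIN courses p ON c.course_id = p.id

Execution result:
id | course | grade | semester
1 | Art 101 | D | Fall 2024
2 | Databases 301 | B+ | Fall 2024
3 | Music 101 | F | Fall 2023
4 | Databases 301 | B | Fall 2024
5 | Economics 201 | C | Fall 2024
6 | Linear Algebra 201 | C- | Spring 2024
7 | Databases 301 | D | Fall 2024
8 | Linear Algebra 201 | B- | Fall 2024
9 | Art 101 | A- | Fall 2024
10 | Economics 201 | A- | Spring 2024
11 | Linear Algebra 201 | C+ | Spring 2024
12 | Chemistry 101 | C- | Fall 2023
13 | CS 101 | D | Spring 2024
14 | Art 101 | C+ | Fall 2023
15 | Linear Algebra 201 | B+ | Fall 2023
16 | Art 101 | B | Spring 2024
17 | Linear Algebra 201 | B+ | Fall 2024
18 | Music 101 | C- | Fall 2024
19 | Economics 201 | F | Fall 2024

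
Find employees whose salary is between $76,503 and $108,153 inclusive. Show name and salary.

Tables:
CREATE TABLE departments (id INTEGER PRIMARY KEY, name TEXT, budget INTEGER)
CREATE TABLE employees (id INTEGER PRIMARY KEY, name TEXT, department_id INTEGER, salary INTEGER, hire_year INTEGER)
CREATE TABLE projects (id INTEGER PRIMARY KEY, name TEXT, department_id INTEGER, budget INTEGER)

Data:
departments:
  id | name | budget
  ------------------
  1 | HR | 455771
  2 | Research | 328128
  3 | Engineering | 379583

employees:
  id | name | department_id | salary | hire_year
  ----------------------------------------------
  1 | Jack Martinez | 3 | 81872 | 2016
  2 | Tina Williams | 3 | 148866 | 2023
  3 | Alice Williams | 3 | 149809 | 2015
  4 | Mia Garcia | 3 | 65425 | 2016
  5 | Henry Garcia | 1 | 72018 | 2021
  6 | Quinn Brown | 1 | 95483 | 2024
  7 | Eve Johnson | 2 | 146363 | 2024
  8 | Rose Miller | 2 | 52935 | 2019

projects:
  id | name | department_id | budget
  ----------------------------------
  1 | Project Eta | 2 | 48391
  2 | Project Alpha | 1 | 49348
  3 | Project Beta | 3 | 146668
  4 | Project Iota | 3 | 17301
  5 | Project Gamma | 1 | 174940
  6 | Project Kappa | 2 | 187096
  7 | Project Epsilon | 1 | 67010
SELECT name, salary FROM employees WHERE salary BETWEEN 76503 AND 108153

Execution result:
name | salary
Jack Martinez | 81872
Quinn Brown | 95483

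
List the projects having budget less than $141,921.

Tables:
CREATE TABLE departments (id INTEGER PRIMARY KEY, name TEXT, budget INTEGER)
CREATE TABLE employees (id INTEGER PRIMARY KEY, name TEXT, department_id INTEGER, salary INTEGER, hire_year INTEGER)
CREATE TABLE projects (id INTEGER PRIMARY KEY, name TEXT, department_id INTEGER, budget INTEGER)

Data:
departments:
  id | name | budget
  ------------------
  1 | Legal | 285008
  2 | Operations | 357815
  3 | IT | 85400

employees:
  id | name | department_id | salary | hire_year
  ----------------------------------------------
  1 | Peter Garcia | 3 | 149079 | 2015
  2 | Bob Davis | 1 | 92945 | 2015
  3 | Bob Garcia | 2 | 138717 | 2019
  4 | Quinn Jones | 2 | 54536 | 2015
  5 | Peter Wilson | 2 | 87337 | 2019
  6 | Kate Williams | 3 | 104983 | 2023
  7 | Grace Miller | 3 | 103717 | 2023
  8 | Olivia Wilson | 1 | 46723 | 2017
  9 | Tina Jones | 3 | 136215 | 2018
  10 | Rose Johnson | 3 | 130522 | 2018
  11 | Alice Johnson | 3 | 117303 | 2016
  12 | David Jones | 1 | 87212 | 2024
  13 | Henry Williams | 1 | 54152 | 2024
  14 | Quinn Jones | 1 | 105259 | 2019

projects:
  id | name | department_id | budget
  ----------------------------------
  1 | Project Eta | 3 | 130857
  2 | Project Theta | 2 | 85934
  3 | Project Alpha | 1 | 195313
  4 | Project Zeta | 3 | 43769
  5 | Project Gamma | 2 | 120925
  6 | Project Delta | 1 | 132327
SELECT name, budget FROM projects WHERE budget < 141921

Execution result:
name | budget
Project Eta | 130857
Project Theta | 85934
Project Zeta | 43769
Project Gamma | 120925
Project Delta | 132327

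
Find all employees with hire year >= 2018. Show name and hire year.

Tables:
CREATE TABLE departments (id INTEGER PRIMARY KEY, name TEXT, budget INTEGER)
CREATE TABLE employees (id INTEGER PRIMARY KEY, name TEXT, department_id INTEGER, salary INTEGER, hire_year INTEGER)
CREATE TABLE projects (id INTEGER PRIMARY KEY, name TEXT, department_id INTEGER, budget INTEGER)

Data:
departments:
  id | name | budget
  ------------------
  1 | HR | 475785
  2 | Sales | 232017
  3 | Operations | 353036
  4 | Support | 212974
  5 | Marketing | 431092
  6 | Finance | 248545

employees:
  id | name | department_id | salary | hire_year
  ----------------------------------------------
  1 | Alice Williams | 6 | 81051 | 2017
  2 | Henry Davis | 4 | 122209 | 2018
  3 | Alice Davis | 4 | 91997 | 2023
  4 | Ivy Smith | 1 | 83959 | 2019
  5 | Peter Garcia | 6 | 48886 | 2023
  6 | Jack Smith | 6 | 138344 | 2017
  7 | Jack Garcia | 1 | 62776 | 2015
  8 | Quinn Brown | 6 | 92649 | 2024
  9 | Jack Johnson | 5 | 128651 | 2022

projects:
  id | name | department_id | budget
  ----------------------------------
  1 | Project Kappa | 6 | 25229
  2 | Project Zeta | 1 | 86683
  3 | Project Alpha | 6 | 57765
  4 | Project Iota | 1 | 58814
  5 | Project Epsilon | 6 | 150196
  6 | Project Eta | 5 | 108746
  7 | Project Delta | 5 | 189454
SELECT name, hire_year FROM employees WHERE hire_year >= 2018

Execution result:
name | hire_year
Henry Davis | 2018
Alice Davis | 2023
Ivy Smith | 2019
Peter Garcia | 2023
Quinn Brown | 2024
Jack Johnson | 2022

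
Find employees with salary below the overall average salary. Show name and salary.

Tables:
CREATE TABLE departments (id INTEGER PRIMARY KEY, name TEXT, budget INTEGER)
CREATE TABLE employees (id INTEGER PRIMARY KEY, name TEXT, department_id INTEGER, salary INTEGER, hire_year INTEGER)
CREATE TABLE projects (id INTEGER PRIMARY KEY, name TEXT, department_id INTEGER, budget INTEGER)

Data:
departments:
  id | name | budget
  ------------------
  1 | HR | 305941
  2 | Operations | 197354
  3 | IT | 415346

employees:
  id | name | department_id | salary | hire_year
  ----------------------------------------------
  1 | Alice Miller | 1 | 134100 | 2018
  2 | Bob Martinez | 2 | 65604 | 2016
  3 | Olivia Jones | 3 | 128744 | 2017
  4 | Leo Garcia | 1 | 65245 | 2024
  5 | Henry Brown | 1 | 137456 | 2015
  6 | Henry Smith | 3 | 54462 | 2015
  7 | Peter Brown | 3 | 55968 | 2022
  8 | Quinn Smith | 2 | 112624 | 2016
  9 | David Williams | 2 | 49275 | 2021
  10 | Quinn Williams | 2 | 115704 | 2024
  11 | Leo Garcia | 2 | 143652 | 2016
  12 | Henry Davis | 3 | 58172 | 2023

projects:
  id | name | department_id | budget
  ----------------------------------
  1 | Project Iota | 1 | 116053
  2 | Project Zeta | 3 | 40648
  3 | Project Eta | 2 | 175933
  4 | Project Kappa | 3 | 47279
SELECT name, salary FROM employees WHERE salary < (SELECT AVG(salary) FROM employees)

Execution result:
name | salary
Bob Martinez | 65604
Leo Garcia | 65245
Henry Smith | 54462
Peter Brown | 55968
David Williams | 49275
Henry Davis | 58172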